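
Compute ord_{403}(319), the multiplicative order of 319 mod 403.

Since 319 ∈ (Z/403Z)^×, its order divides φ(403) = φ(13·31) = (13−1)·(31−1) = 12·30 = 360 = 2^3 · 3^2 · 5.
Divisors of 360: 1, 2, 3, 4, 5, 6, 8, 9, 10, 12, 15, 18, 20, 24, 30, 36, 40, 45, 60, 72, 90, 120, 180, 360.
Test each divisor d:
319^1 ≡ 319 (mod 403)
319^2 ≡ 205 (mod 403)
319^3 ≡ 109 (mod 403)
319^4 ≡ 113 (mod 403)
319^5 ≡ 180 (mod 403)
319^6 ≡ 194 (mod 403)
319^8 ≡ 276 (mod 403)
319^9 ≡ 190 (mod 403)
319^10 ≡ 160 (mod 403)
319^12 ≡ 157 (mod 403)
319^15 ≡ 187 (mod 403)
319^18 ≡ 233 (mod 403)
319^20 ≡ 211 (mod 403)
319^24 ≡ 66 (mod 403)
319^30 ≡ 311 (mod 403)
319^36 ≡ 287 (mod 403)
319^40 ≡ 191 (mod 403)
319^45 ≡ 125 (mod 403)
319^60 ≡ 1 (mod 403) ✓
Hence ord(319) = 60.

60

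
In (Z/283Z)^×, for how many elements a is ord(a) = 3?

2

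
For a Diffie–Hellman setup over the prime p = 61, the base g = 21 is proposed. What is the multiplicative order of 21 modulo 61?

Since 21 ∈ (Z/61Z)^×, its order divides φ(61) = 61 − 1 = 60 = 2^2 · 3 · 5.
Divisors of 60: 1, 2, 3, 4, 5, 6, 10, 12, 15, 20, 30, 60.
Test each divisor d:
21^1 ≡ 21
21^2 ≡ 14
21^3 ≡ 50
21^4 ≡ 13
21^5 ≡ 29
21^6 ≡ 60
21^10 ≡ 48
21^12 ≡ 1
The smallest such exponent is 12, so the order of 21 is 12.

12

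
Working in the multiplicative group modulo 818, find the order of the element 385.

51

By Lagrange's theorem, ord_818(385) divides φ(818) = φ(2)·φ(409) = 1·408 = 408 = 2^3 · 3 · 17.
Divisors of 408: 1, 2, 3, 4, 6, 8, 12, 17, 24, 34, 51, 68, 102, 136, 204, 408.
Test each divisor d:
385^1 ≡ 385 (mod 818)
385^2 ≡ 167 (mod 818)
385^3 ≡ 491 (mod 818)
385^4 ≡ 77 (mod 818)
385^6 ≡ 589 (mod 818)
385^8 ≡ 203 (mod 818)
385^12 ≡ 89 (mod 818)
385^17 ≡ 355 (mod 818)
385^24 ≡ 559 (mod 818)
385^34 ≡ 53 (mod 818)
385^51 ≡ 1 (mod 818) ✓
So ord_818(385) = 51.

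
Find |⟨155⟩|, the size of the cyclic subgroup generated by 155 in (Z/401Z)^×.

ord(155) | φ(401) = 401 − 1 = 400 = 2^4 · 5^2.
Divisors of 400: 1, 2, 4, 5, 8, 10, 16, 20, 25, 40, 50, 80, 100, 200, 400.
Compute 155^d (mod 401) for the divisors d until we hit 1:
155^1 ≡ 155 (mod 401)
155^2 ≡ 366 (mod 401)
155^4 ≡ 22 (mod 401)
155^5 ≡ 202 (mod 401)
155^8 ≡ 83 (mod 401)
155^10 ≡ 303 (mod 401)
155^16 ≡ 72 (mod 401)
155^20 ≡ 381 (mod 401)
155^25 ≡ 371 (mod 401)
155^40 ≡ 400 (mod 401)
155^50 ≡ 98 (mod 401)
155^80 ≡ 1 (mod 401) ✓
The smallest such exponent is 80, so the order of 155 is 80.

80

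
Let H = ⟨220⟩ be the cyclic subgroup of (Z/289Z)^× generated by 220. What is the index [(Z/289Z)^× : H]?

8

Since 220 ∈ (Z/289Z)^×, its order divides φ(289) = φ(17^2) = 17·(17−1) = 272 = 2^4 · 17.
Divisors of 272: 1, 2, 4, 8, 16, 17, 34, 68, 136, 272.
Compute 220^d (mod 289) for the divisors d until we hit 1:
220^1 ≡ 220 (mod 289)
220^2 ≡ 137 (mod 289)
220^4 ≡ 273 (mod 289)
220^8 ≡ 256 (mod 289)
220^16 ≡ 222 (mod 289)
220^17 ≡ 288 (mod 289)
220^34 ≡ 1 (mod 289) ✓
Thus |⟨220⟩| = ord(220) = 34.
Index = |(Z/289Z)^×| / |⟨220⟩| = 272 / 34 = 8.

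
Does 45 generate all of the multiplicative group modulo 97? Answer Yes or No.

φ(97) = 97 − 1 = 96 = 2^5 · 3.
45 is a primitive root mod 97 iff 45^(φ(97)/q) ≢ 1 for every prime q | φ(97), i.e. q ∈ {2, 3}.
45^48 ≡ 96 (mod 97)  [q = 2: ≢ 1 ✓]
45^32 ≡ 1 (mod 97)  [q = 3: ≡ 1 ✗]
45^32 ≡ 1 shows ord(45) | 32, strictly less than φ(97); not a primitive root.

No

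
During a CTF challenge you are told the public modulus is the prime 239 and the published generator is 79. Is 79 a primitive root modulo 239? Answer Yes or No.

Yes

φ(239) = 239 − 1 = 238 = 2 · 7 · 17.
79 is a primitive root mod 239 iff 79^(φ(239)/q) ≢ 1 for every prime q | φ(239), i.e. q ∈ {2, 7, 17}.
79^119 ≡ 238 (mod 239)  [q = 2: ≢ 1 ✓]
79^34 ≡ 10 (mod 239)  [q = 7: ≢ 1 ✓]
79^14 ≡ 51 (mod 239)  [q = 17: ≢ 1 ✓]
All checks pass, so 79 has order 238 and is a primitive root modulo 239.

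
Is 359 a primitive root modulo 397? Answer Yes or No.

φ(397) = 397 − 1 = 396 = 2^2 · 3^2 · 11.
Test 359^(396/q) mod 397 for each prime factor q of 396:
359^198 ≡ 396 (mod 397)  [q = 2: ≢ 1 ✓]
359^132 ≡ 34 (mod 397)  [q = 3: ≢ 1 ✓]
359^36 ≡ 393 (mod 397)  [q = 11: ≢ 1 ✓]
All checks pass, so 359 has order 396 and is a primitive root modulo 397.

Yes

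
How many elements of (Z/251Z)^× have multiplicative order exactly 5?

4

φ(251) = 251 − 1 = 250 = 2 · 5^3.
In a cyclic group of order 250, there are φ(d) elements of order d for each divisor d of 250, and zero for non-divisors.
5 | 250, and φ(5) = 5 − 1 = 4.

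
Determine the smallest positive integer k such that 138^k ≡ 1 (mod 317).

158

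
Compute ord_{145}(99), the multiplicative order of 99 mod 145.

By Lagrange's theorem, ord_145(99) divides φ(145) = φ(5·29) = (5−1)·(29−1) = 4·28 = 112 = 2^4 · 7.
Divisors of 112: 1, 2, 4, 7, 8, 14, 16, 28, 56, 112.
Check 99^d mod 145 for each divisor in increasing order:
99^1 ≡ 99 (mod 145)
99^2 ≡ 86 (mod 145)
99^4 ≡ 1 (mod 145) ✓
The smallest such exponent is 4, so the order of 99 is 4.

4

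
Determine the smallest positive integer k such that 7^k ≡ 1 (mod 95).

12

Since 7 ∈ (Z/95Z)^×, its order divides φ(95) = φ(5·19) = (5−1)·(19−1) = 4·18 = 72 = 2^3 · 3^2.
Divisors of 72: 1, 2, 3, 4, 6, 8, 9, 12, 18, 24, 36, 72.
Check 7^d mod 95 for each divisor in increasing order:
7^1 ≡ 7
7^2 ≡ 49
7^3 ≡ 58
7^4 ≡ 26
7^6 ≡ 39
7^8 ≡ 11
7^9 ≡ 77
7^12 ≡ 1
The smallest such exponent is 12, so the order of 7 is 12.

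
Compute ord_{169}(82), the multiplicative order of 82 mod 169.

78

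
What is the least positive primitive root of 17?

3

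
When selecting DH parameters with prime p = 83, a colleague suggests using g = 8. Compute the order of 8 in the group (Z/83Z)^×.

The order of 8 must divide φ(83) = 83 − 1 = 82 = 2 · 41.
Divisors of 82: 1, 2, 41, 82.
Check 8^d mod 83 for each divisor in increasing order:
8^1 ≡ 8 (mod 83)
8^2 ≡ 64 (mod 83)
8^41 ≡ 82 (mod 83)
8^82 ≡ 1 (mod 83) ✓
Therefore the multiplicative order of 8 modulo 83 is 82.

82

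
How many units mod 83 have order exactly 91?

φ(83) = 83 − 1 = 82 = 2 · 41.
In a cyclic group of order 82, there are φ(d) elements of order d for each divisor d of 82, and zero for non-divisors.
Here 82 is not a multiple of 91, so there are no elements of order 91.

0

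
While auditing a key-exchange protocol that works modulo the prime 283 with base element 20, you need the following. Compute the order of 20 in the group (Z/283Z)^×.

Since 20 ∈ (Z/283Z)^×, its order divides φ(283) = 283 − 1 = 282 = 2 · 3 · 47.
Divisors of 282: 1, 2, 3, 6, 47, 94, 141, 282.
Compute 20^d (mod 283) for the divisors d until we hit 1:
20^1 ≡ 20 (mod 283)
20^2 ≡ 117 (mod 283)
20^3 ≡ 76 (mod 283)
20^6 ≡ 116 (mod 283)
20^47 ≡ 45 (mod 283)
20^94 ≡ 44 (mod 283)
20^141 ≡ 282 (mod 283)
20^282 ≡ 1 (mod 283) ✓
The smallest such exponent is 282, so the order of 20 is 282.

282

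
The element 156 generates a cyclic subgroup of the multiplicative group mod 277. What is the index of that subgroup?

The order of 156 must divide φ(277) = 277 − 1 = 276 = 2^2 · 3 · 23.
Divisors of 276: 1, 2, 3, 4, 6, 12, 23, 46, 69, 92, 138, 276.
Evaluate successive powers at the divisors of 276:
156^1 ≡ 156 (mod 277)
156^2 ≡ 237 (mod 277)
156^3 ≡ 131 (mod 277)
156^4 ≡ 215 (mod 277)
156^6 ≡ 264 (mod 277)
156^12 ≡ 169 (mod 277)
156^23 ≡ 160 (mod 277)
156^46 ≡ 116 (mod 277)
156^69 ≡ 1 (mod 277) ✓
So ord_277(156) = 69, hence |⟨156⟩| = 69.
[(Z/277Z)^× : ⟨156⟩] = 276/69 = 4.

4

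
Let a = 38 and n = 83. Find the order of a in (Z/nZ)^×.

By Lagrange's theorem, ord_83(38) divides φ(83) = 83 − 1 = 82 = 2 · 41.
Divisors of 82: 1, 2, 41, 82.
Test each divisor d:
38^1 ≡ 38 (mod 83)
38^2 ≡ 33 (mod 83)
38^41 ≡ 1 (mod 83) ✓
Hence ord(38) = 41.

41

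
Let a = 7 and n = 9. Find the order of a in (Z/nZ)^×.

3

By Lagrange's theorem, ord_9(7) divides φ(9) = φ(3^2) = 3·(3−1) = 6 = 2 · 3.
Divisors of 6: 1, 2, 3, 6.
Evaluate successive powers at the divisors of 6:
7^1 ≡ 7 (mod 9)
7^2 ≡ 4 (mod 9)
7^3 ≡ 1 (mod 9) ✓
Hence ord(7) = 3.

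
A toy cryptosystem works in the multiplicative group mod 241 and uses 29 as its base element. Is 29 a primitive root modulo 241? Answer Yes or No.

φ(241) = 241 − 1 = 240 = 2^4 · 3 · 5.
It suffices to check that the order of 29 is not a proper divisor of 240: compute 29^(240/q) for q ∈ {2, 3, 5}.
29^120 ≡ 1 (mod 241)  [q = 2: ≡ 1 ✗]
29^80 ≡ 15 (mod 241)  [q = 3: ≢ 1 ✓]
29^48 ≡ 98 (mod 241)  [q = 5: ≢ 1 ✓]
The check at q = 2 fails, so 29 generates a proper subgroup.

No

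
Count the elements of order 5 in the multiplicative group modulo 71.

4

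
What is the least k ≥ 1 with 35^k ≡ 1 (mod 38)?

9

The order of 35 must divide φ(38) = φ(2)·φ(19) = 1·18 = 18 = 2 · 3^2.
Divisors of 18: 1, 2, 3, 6, 9, 18.
Test each divisor d:
35^1 ≡ 35 (mod 38)
35^2 ≡ 9 (mod 38)
35^3 ≡ 11 (mod 38)
35^6 ≡ 7 (mod 38)
35^9 ≡ 1 (mod 38) ✓
The smallest such exponent is 9, so the order of 35 is 9.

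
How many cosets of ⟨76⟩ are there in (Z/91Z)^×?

Since 76 ∈ (Z/91Z)^×, its order divides φ(91) = φ(7·13) = (7−1)·(13−1) = 6·12 = 72 = 2^3 · 3^2.
Divisors of 72: 1, 2, 3, 4, 6, 8, 9, 12, 18, 24, 36, 72.
Test each divisor d:
76^1 ≡ 76 (mod 91)
76^2 ≡ 43 (mod 91)
76^3 ≡ 83 (mod 91)
76^4 ≡ 29 (mod 91)
76^6 ≡ 64 (mod 91)
76^8 ≡ 22 (mod 91)
76^9 ≡ 34 (mod 91)
76^12 ≡ 1 (mod 91) ✓
Thus |⟨76⟩| = ord(76) = 12.
[(Z/91Z)^× : ⟨76⟩] = 72/12 = 6.

6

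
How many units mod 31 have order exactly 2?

φ(31) = 31 − 1 = 30 = 2 · 3 · 5.
In a cyclic group of order 30, there are φ(d) elements of order d for each divisor d of 30, and zero for non-divisors.
2 | 30, and φ(2) = 2 − 1 = 1.

1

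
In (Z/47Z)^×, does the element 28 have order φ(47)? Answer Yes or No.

φ(47) = 47 − 1 = 46 = 2 · 23.
An element g generates (Z/47Z)^× iff g^(46/q) ≢ 1 (mod 47) for each prime q ∈ {2, 23}.
28^23 ≡ 1 (mod 47)  [q = 2: ≡ 1 ✗]
28^2 ≡ 32 (mod 47)  [q = 23: ≢ 1 ✓]
The check at q = 2 fails, so 28 generates a proper subgroup.

No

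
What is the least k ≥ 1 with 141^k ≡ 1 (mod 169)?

By Lagrange's theorem, ord_169(141) divides φ(169) = φ(13^2) = 13·(13−1) = 156 = 2^2 · 3 · 13.
Divisors of 156: 1, 2, 3, 4, 6, 12, 13, 26, 39, 52, 78, 156.
Check 141^d mod 169 for each divisor in increasing order:
141^1 ≡ 141 (mod 169)
141^2 ≡ 108 (mod 169)
141^3 ≡ 18 (mod 169)
141^4 ≡ 3 (mod 169)
141^6 ≡ 155 (mod 169)
141^12 ≡ 27 (mod 169)
141^13 ≡ 89 (mod 169)
141^26 ≡ 147 (mod 169)
141^39 ≡ 70 (mod 169)
141^52 ≡ 146 (mod 169)
141^78 ≡ 168 (mod 169)
141^156 ≡ 1 (mod 169) ✓
Hence ord(141) = 156.

156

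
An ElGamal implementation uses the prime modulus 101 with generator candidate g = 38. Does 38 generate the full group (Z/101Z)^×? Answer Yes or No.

Yes

φ(101) = 101 − 1 = 100 = 2^2 · 5^2.
38 is a primitive root mod 101 iff 38^(φ(101)/q) ≢ 1 for every prime q | φ(101), i.e. q ∈ {2, 5}.
38^50 ≡ 100 (mod 101)  [q = 2: ≢ 1 ✓]
38^20 ≡ 36 (mod 101)  [q = 5: ≢ 1 ✓]
All checks pass, so 38 has order 100 and is a primitive root modulo 101.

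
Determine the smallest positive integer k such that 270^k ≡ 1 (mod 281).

Since 270 ∈ (Z/281Z)^×, its order divides φ(281) = 281 − 1 = 280 = 2^3 · 5 · 7.
Divisors of 280: 1, 2, 4, 5, 7, 8, 10, 14, 20, 28, 35, 40, 56, 70, 140, 280.
Check 270^d mod 281 for each divisor in increasing order:
270^1 ≡ 270 (mod 281)
270^2 ≡ 121 (mod 281)
270^4 ≡ 29 (mod 281)
270^5 ≡ 243 (mod 281)
270^7 ≡ 179 (mod 281)
270^8 ≡ 279 (mod 281)
270^10 ≡ 39 (mod 281)
270^14 ≡ 7 (mod 281)
270^20 ≡ 116 (mod 281)
270^28 ≡ 49 (mod 281)
270^35 ≡ 60 (mod 281)
270^40 ≡ 249 (mod 281)
270^56 ≡ 153 (mod 281)
270^70 ≡ 228 (mod 281)
270^140 ≡ 280 (mod 281)
270^280 ≡ 1 (mod 281) ✓
So ord_281(270) = 280.

280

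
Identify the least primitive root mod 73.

φ(73) = 73 − 1 = 72 = 2^3 · 3^2.
Test candidates g = 2, 3, … against the prime factors q ∈ {2, 3} of φ(73): g is a generator iff g^(72/q) ≢ 1 for every such q.
g = 2: 2^36 ≡ 1 — hits 1, so not a primitive root.
g = 3: 3^36 ≡ 1 — hits 1, so not a primitive root.
g = 4: 4^36 ≡ 1 — hits 1, so not a primitive root.
g = 5: 5^36 ≡ 72; 5^24 ≡ 8 — none is 1, so 5 is a primitive root.
Hence the least primitive root of 73 is 5.

5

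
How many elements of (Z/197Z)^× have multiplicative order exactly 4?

2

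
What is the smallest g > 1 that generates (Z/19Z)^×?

2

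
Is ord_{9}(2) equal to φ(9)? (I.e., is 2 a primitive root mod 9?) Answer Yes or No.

φ(9) = φ(3^2) = 3·(3−1) = 6 = 2 · 3.
Test 2^(6/q) mod 9 for each prime factor q of 6:
2^3 ≡ 8 (mod 9)  [q = 2: ≢ 1 ✓]
2^2 ≡ 4 (mod 9)  [q = 3: ≢ 1 ✓]
All checks pass, so 2 has order 6 and is a primitive root modulo 9.

Yes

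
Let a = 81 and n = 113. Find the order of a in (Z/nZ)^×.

28

By Lagrange's theorem, ord_113(81) divides φ(113) = 113 − 1 = 112 = 2^4 · 7.
Divisors of 112: 1, 2, 4, 7, 8, 14, 16, 28, 56, 112.
Check 81^d mod 113 for each divisor in increasing order:
81^1 ≡ 81 (mod 113)
81^2 ≡ 7 (mod 113)
81^4 ≡ 49 (mod 113)
81^7 ≡ 98 (mod 113)
81^8 ≡ 28 (mod 113)
81^14 ≡ 112 (mod 113)
81^16 ≡ 106 (mod 113)
81^28 ≡ 1 (mod 113) ✓
Hence ord(81) = 28.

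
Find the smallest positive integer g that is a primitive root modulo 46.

φ(46) = φ(2)·φ(23) = 1·22 = 22 = 2 · 11.
Test candidates g = 2, 3, … against the prime factors q ∈ {2, 11} of φ(46): g is a generator iff g^(22/q) ≢ 1 for every such q.
g = 2: gcd(2, 46) = 2 > 1, not a unit — skip.
g = 3: 3^11 ≡ 1 — hits 1, so not a primitive root.
g = 4: gcd(4, 46) = 2 > 1, not a unit — skip.
g = 5: 5^11 ≡ 45; 5^2 ≡ 25 — none is 1, so 5 is a primitive root.
Hence the least primitive root of 46 is 5.

5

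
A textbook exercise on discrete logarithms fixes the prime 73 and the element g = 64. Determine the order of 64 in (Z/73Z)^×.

By Lagrange's theorem, ord_73(64) divides φ(73) = 73 − 1 = 72 = 2^3 · 3^2.
Divisors of 72: 1, 2, 3, 4, 6, 8, 9, 12, 18, 24, 36, 72.
Compute 64^d (mod 73) for the divisors d until we hit 1:
64^1 ≡ 64 (mod 73)
64^2 ≡ 8 (mod 73)
64^3 ≡ 1 (mod 73) ✓
Therefore the multiplicative order of 64 modulo 73 is 3.

3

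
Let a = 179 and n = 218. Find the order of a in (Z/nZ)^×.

Since 179 ∈ (Z/218Z)^×, its order divides φ(218) = φ(2)·φ(109) = 1·108 = 108 = 2^2 · 3^3.
Divisors of 108: 1, 2, 3, 4, 6, 9, 12, 18, 27, 36, 54, 108.
Check 179^d mod 218 for each divisor in increasing order:
179^1 ≡ 179 (mod 218)
179^2 ≡ 213 (mod 218)
179^3 ≡ 195 (mod 218)
179^4 ≡ 25 (mod 218)
179^6 ≡ 93 (mod 218)
179^9 ≡ 41 (mod 218)
179^12 ≡ 147 (mod 218)
179^18 ≡ 155 (mod 218)
179^27 ≡ 33 (mod 218)
179^36 ≡ 45 (mod 218)
179^54 ≡ 217 (mod 218)
179^108 ≡ 1 (mod 218) ✓
Hence ord(179) = 108.

108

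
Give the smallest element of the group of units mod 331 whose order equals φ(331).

3

φ(331) = 331 − 1 = 330 = 2 · 3 · 5 · 11.
g is a primitive root iff g^(330/q) ≢ 1 (mod 331) for each prime q ∈ {2, 3, 5, 11}.
g = 2: 2^165 ≡ 330; 2^110 ≡ 299; 2^66 ≡ 64; 2^30 ≡ 1 — hits 1, so not a primitive root.
g = 3: 3^165 ≡ 330; 3^110 ≡ 299; 3^66 ≡ 64; 3^30 ≡ 270 — none is 1, so 3 is a primitive root.
Hence the least primitive root of 331 is 3.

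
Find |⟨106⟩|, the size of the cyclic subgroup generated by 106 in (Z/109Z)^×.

By Lagrange's theorem, ord_109(106) divides φ(109) = 109 − 1 = 108 = 2^2 · 3^3.
Divisors of 108: 1, 2, 3, 4, 6, 9, 12, 18, 27, 36, 54, 108.
Evaluate successive powers at the divisors of 108:
106^1 ≡ 106
106^2 ≡ 9
106^3 ≡ 82
106^4 ≡ 81
106^6 ≡ 75
106^9 ≡ 46
106^12 ≡ 66
106^18 ≡ 45
106^27 ≡ 108
106^36 ≡ 63
106^54 ≡ 1
Therefore the multiplicative order of 106 modulo 109 is 54.

54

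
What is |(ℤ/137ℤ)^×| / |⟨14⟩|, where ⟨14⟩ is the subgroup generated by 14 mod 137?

By Lagrange's theorem, ord_137(14) divides φ(137) = 137 − 1 = 136 = 2^3 · 17.
Divisors of 136: 1, 2, 4, 8, 17, 34, 68, 136.
Test each divisor d:
14^1 ≡ 14 (mod 137)
14^2 ≡ 59 (mod 137)
14^4 ≡ 56 (mod 137)
14^8 ≡ 122 (mod 137)
14^17 ≡ 136 (mod 137)
14^34 ≡ 1 (mod 137) ✓
Thus |⟨14⟩| = ord(14) = 34.
The index is φ(137) / ord(14) = 136 / 34 = 4.

4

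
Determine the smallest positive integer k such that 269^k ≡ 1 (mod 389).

Since 269 ∈ (Z/389Z)^×, its order divides φ(389) = 389 − 1 = 388 = 2^2 · 97.
Divisors of 388: 1, 2, 4, 97, 194, 388.
Test each divisor d:
269^1 ≡ 269 (mod 389)
269^2 ≡ 7 (mod 389)
269^4 ≡ 49 (mod 389)
269^97 ≡ 1 (mod 389) ✓
The smallest such exponent is 97, so the order of 269 is 97.

97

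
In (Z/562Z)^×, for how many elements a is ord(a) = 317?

φ(562) = φ(2)·φ(281) = 1·280 = 280 = 2^3 · 5 · 7.
Since (Z/562Z)^× is cyclic of order 280, the number of elements of order d is φ(d) when d | 280 and 0 otherwise.
317 does not divide 280, so no element of (Z/562Z)^× has order 317.

0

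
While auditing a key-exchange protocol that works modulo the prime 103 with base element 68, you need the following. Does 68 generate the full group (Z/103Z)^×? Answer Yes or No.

φ(103) = 103 − 1 = 102 = 2 · 3 · 17.
An element g generates (Z/103Z)^× iff g^(102/q) ≢ 1 (mod 103) for each prime q ∈ {2, 3, 17}.
68^51 ≡ 1 (mod 103)  [q = 2: ≡ 1 ✗]
68^34 ≡ 46 (mod 103)  [q = 3: ≢ 1 ✓]
68^6 ≡ 8 (mod 103)  [q = 17: ≢ 1 ✓]
Since 68^51 ≡ 1, the order of 68 divides 51 < 102, so 68 is not a primitive root.

No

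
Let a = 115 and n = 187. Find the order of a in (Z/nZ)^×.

20

Since 115 ∈ (Z/187Z)^×, its order divides φ(187) = φ(11·17) = (11−1)·(17−1) = 10·16 = 160 = 2^5 · 5.
Divisors of 160: 1, 2, 4, 5, 8, 10, 16, 20, 32, 40, 80, 160.
Test each divisor d:
115^1 ≡ 115 (mod 187)
115^2 ≡ 135 (mod 187)
115^4 ≡ 86 (mod 187)
115^5 ≡ 166 (mod 187)
115^8 ≡ 103 (mod 187)
115^10 ≡ 67 (mod 187)
115^16 ≡ 137 (mod 187)
115^20 ≡ 1 (mod 187) ✓
Hence ord(115) = 20.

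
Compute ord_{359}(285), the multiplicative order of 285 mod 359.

358

Since 285 ∈ (Z/359Z)^×, its order divides φ(359) = 359 − 1 = 358 = 2 · 179.
Divisors of 358: 1, 2, 179, 358.
Test each divisor d:
285^1 ≡ 285 (mod 359)
285^2 ≡ 91 (mod 359)
285^179 ≡ 358 (mod 359)
285^358 ≡ 1 (mod 359) ✓
Hence ord(285) = 358.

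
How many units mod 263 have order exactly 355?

0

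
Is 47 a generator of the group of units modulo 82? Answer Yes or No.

Yes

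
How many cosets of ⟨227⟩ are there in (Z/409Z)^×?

6

ord(227) | φ(409) = 409 − 1 = 408 = 2^3 · 3 · 17.
Divisors of 408: 1, 2, 3, 4, 6, 8, 12, 17, 24, 34, 51, 68, 102, 136, 204, 408.
Check 227^d mod 409 for each divisor in increasing order:
227^1 ≡ 227 (mod 409)
227^2 ≡ 404 (mod 409)
227^3 ≡ 92 (mod 409)
227^4 ≡ 25 (mod 409)
227^6 ≡ 284 (mod 409)
227^8 ≡ 216 (mod 409)
227^12 ≡ 83 (mod 409)
227^17 ≡ 266 (mod 409)
227^24 ≡ 345 (mod 409)
227^34 ≡ 408 (mod 409)
227^51 ≡ 143 (mod 409)
227^68 ≡ 1 (mod 409) ✓
The order of 227 is 68, so the subgroup it generates has 68 elements.
The index is φ(409) / ord(227) = 408 / 68 = 6.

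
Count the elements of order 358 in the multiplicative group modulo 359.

178

φ(359) = 359 − 1 = 358 = 2 · 179.
Since (Z/359Z)^× is cyclic of order 358, the number of elements of order d is φ(d) when d | 358 and 0 otherwise.
358 = 2 · 179 divides 358, and φ(358) = 178.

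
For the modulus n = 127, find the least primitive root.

3

φ(127) = 127 − 1 = 126 = 2 · 3^2 · 7.
g is a primitive root iff g^(126/q) ≢ 1 (mod 127) for each prime q ∈ {2, 3, 7}.
g = 2: 2^63 ≡ 1 — hits 1, so not a primitive root.
g = 3: 3^63 ≡ 126; 3^42 ≡ 107; 3^18 ≡ 4 — none is 1, so 3 is a primitive root.
The smallest primitive root modulo 127 is 3.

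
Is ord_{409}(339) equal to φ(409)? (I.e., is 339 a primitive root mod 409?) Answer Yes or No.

No

φ(409) = 409 − 1 = 408 = 2^3 · 3 · 17.
339 is a primitive root mod 409 iff 339^(φ(409)/q) ≢ 1 for every prime q | φ(409), i.e. q ∈ {2, 3, 17}.
339^204 ≡ 408 (mod 409)  [q = 2: ≢ 1 ✓]
339^136 ≡ 1 (mod 409)  [q = 3: ≡ 1 ✗]
339^24 ≡ 216 (mod 409)  [q = 17: ≢ 1 ✓]
The check at q = 3 fails, so 339 generates a proper subgroup.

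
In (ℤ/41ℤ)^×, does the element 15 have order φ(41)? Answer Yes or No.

Yes

φ(41) = 41 − 1 = 40 = 2^3 · 5.
15 is a primitive root mod 41 iff 15^(φ(41)/q) ≢ 1 for every prime q | φ(41), i.e. q ∈ {2, 5}.
15^20 ≡ 40 (mod 41)  [q = 2: ≢ 1 ✓]
15^8 ≡ 18 (mod 41)  [q = 5: ≢ 1 ✓]
Every test exponent gives a nontrivial residue, hence 15 generates the full group.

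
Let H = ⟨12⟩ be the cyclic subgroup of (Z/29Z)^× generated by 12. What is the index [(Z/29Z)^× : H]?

7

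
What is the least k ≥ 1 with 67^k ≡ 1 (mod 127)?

126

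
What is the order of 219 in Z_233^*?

116

By Lagrange's theorem, ord_233(219) divides φ(233) = 233 − 1 = 232 = 2^3 · 29.
Divisors of 232: 1, 2, 4, 8, 29, 58, 116, 232.
Compute 219^d (mod 233) for the divisors d until we hit 1:
219^1 ≡ 219
219^2 ≡ 196
219^4 ≡ 204
219^8 ≡ 142
219^29 ≡ 144
219^58 ≡ 232
219^116 ≡ 1
Therefore the multiplicative order of 219 modulo 233 is 116.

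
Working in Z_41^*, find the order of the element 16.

ord(16) | φ(41) = 41 − 1 = 40 = 2^3 · 5.
Divisors of 40: 1, 2, 4, 5, 8, 10, 20, 40.
Test each divisor d:
16^1 ≡ 16 (mod 41)
16^2 ≡ 10 (mod 41)
16^4 ≡ 18 (mod 41)
16^5 ≡ 1 (mod 41) ✓
So ord_41(16) = 5.

5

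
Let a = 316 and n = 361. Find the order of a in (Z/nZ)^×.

114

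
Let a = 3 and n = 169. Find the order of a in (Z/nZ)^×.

Since 3 ∈ (Z/169Z)^×, its order divides φ(169) = φ(13^2) = 13·(13−1) = 156 = 2^2 · 3 · 13.
Divisors of 156: 1, 2, 3, 4, 6, 12, 13, 26, 39, 52, 78, 156.
Compute 3^d (mod 169) for the divisors d until we hit 1:
3^1 ≡ 3
3^2 ≡ 9
3^3 ≡ 27
3^4 ≡ 81
3^6 ≡ 53
3^12 ≡ 105
3^13 ≡ 146
3^26 ≡ 22
3^39 ≡ 1
So ord_169(3) = 39.

39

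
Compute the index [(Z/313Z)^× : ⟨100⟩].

2

By Lagrange's theorem, ord_313(100) divides φ(313) = 313 − 1 = 312 = 2^3 · 3 · 13.
Divisors of 312: 1, 2, 3, 4, 6, 8, 12, 13, 24, 26, 39, 52, 78, 104, 156, 312.
Compute 100^d (mod 313) for the divisors d until we hit 1:
100^1 ≡ 100 (mod 313)
100^2 ≡ 297 (mod 313)
100^3 ≡ 278 (mod 313)
100^4 ≡ 256 (mod 313)
100^6 ≡ 286 (mod 313)
100^8 ≡ 119 (mod 313)
100^12 ≡ 103 (mod 313)
100^13 ≡ 284 (mod 313)
100^24 ≡ 280 (mod 313)
100^26 ≡ 215 (mod 313)
100^39 ≡ 25 (mod 313)
100^52 ≡ 214 (mod 313)
100^78 ≡ 312 (mod 313)
100^104 ≡ 98 (mod 313)
100^156 ≡ 1 (mod 313) ✓
The order of 100 is 156, so the subgroup it generates has 156 elements.
[(Z/313Z)^× : ⟨100⟩] = 312/156 = 2.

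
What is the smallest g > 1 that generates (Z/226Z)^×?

3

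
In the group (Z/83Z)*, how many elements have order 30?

0

φ(83) = 83 − 1 = 82 = 2 · 41.
(Z/83Z)^× is cyclic (|G| = 82); a cyclic group of order m has exactly φ(d) elements of each order d | m, and none otherwise.
Here 82 is not a multiple of 30, so there are no elements of order 30.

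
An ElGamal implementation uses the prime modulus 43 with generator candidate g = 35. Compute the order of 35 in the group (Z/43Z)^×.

7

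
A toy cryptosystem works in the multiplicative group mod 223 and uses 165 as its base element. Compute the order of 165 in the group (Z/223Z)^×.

222

ord(165) | φ(223) = 223 − 1 = 222 = 2 · 3 · 37.
Divisors of 222: 1, 2, 3, 6, 37, 74, 111, 222.
Test each divisor d:
165^1 ≡ 165 (mod 223)
165^2 ≡ 19 (mod 223)
165^3 ≡ 13 (mod 223)
165^6 ≡ 169 (mod 223)
165^37 ≡ 40 (mod 223)
165^74 ≡ 39 (mod 223)
165^111 ≡ 222 (mod 223)
165^222 ≡ 1 (mod 223) ✓
Hence ord(165) = 222.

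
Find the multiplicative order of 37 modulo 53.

26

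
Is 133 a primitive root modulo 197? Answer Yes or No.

No

φ(197) = 197 − 1 = 196 = 2^2 · 7^2.
Test 133^(196/q) mod 197 for each prime factor q of 196:
133^98 ≡ 1 (mod 197)  [q = 2: ≡ 1 ✗]
133^28 ≡ 36 (mod 197)  [q = 7: ≢ 1 ✓]
133^98 ≡ 1 shows ord(133) | 98, strictly less than φ(197); not a primitive root.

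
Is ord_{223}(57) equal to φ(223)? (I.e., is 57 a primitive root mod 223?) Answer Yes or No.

φ(223) = 223 − 1 = 222 = 2 · 3 · 37.
An element g generates (Z/223Z)^× iff g^(222/q) ≢ 1 (mod 223) for each prime q ∈ {2, 3, 37}.
57^111 ≡ 222 (mod 223)  [q = 2: ≢ 1 ✓]
57^74 ≡ 39 (mod 223)  [q = 3: ≢ 1 ✓]
57^6 ≡ 128 (mod 223)  [q = 37: ≢ 1 ✓]
Every test exponent gives a nontrivial residue, hence 57 generates the full group.

Yes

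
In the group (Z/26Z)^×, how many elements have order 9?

0

φ(26) = φ(2)·φ(13) = 1·12 = 12 = 2^2 · 3.
In a cyclic group of order 12, there are φ(d) elements of order d for each divisor d of 12, and zero for non-divisors.
Here 12 is not a multiple of 9, so there are no elements of order 9.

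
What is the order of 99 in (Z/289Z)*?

ord(99) | φ(289) = φ(17^2) = 17·(17−1) = 272 = 2^4 · 17.
Divisors of 272: 1, 2, 4, 8, 16, 17, 34, 68, 136, 272.
Evaluate successive powers at the divisors of 272:
99^1 ≡ 99
99^2 ≡ 264
99^4 ≡ 47
99^8 ≡ 186
99^16 ≡ 205
99^17 ≡ 65
99^34 ≡ 179
99^68 ≡ 251
99^136 ≡ 288
99^272 ≡ 1
The smallest such exponent is 272, so the order of 99 is 272.

272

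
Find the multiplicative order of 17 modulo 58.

Since 17 ∈ (Z/58Z)^×, its order divides φ(58) = φ(2)·φ(29) = 1·28 = 28 = 2^2 · 7.
Divisors of 28: 1, 2, 4, 7, 14, 28.
Test each divisor d:
17^1 ≡ 17 (mod 58)
17^2 ≡ 57 (mod 58)
17^4 ≡ 1 (mod 58) ✓
So ord_58(17) = 4.

4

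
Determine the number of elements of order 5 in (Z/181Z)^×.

φ(181) = 181 − 1 = 180 = 2^2 · 3^2 · 5.
Since (Z/181Z)^× is cyclic of order 180, the number of elements of order d is φ(d) when d | 180 and 0 otherwise.
5 | 180, and φ(5) = 5 − 1 = 4.

4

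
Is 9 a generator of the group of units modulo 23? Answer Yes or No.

φ(23) = 23 − 1 = 22 = 2 · 11.
An element g generates (Z/23Z)^× iff g^(22/q) ≢ 1 (mod 23) for each prime q ∈ {2, 11}.
9^11 ≡ 1 (mod 23)  [q = 2: ≡ 1 ✗]
9^2 ≡ 12 (mod 23)  [q = 11: ≢ 1 ✓]
Since 9^11 ≡ 1, the order of 9 divides 11 < 22, so 9 is not a primitive root.

No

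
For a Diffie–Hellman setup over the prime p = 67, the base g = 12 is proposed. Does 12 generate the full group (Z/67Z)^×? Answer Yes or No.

φ(67) = 67 − 1 = 66 = 2 · 3 · 11.
12 is a primitive root mod 67 iff 12^(φ(67)/q) ≢ 1 for every prime q | φ(67), i.e. q ∈ {2, 3, 11}.
12^33 ≡ 66 (mod 67)  [q = 2: ≢ 1 ✓]
12^22 ≡ 29 (mod 67)  [q = 3: ≢ 1 ✓]
12^6 ≡ 62 (mod 67)  [q = 11: ≢ 1 ✓]
Every test exponent gives a nontrivial residue, hence 12 generates the full group.

Yes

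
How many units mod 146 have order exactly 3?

φ(146) = φ(2)·φ(73) = 1·72 = 72 = 2^3 · 3^2.
In a cyclic group of order 72, there are φ(d) elements of order d for each divisor d of 72, and zero for non-divisors.
3 | 72, and φ(3) = 3 − 1 = 2.

2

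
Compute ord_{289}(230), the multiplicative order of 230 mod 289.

The order of 230 must divide φ(289) = φ(17^2) = 17·(17−1) = 272 = 2^4 · 17.
Divisors of 272: 1, 2, 4, 8, 16, 17, 34, 68, 136, 272.
Test each divisor d:
230^1 ≡ 230 (mod 289)
230^2 ≡ 13 (mod 289)
230^4 ≡ 169 (mod 289)
230^8 ≡ 239 (mod 289)
230^16 ≡ 188 (mod 289)
230^17 ≡ 179 (mod 289)
230^34 ≡ 251 (mod 289)
230^68 ≡ 288 (mod 289)
230^136 ≡ 1 (mod 289) ✓
The smallest such exponent is 136, so the order of 230 is 136.

136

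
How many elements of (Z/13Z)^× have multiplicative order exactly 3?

2

φ(13) = 13 − 1 = 12 = 2^2 · 3.
(Z/13Z)^× is cyclic (|G| = 12); a cyclic group of order m has exactly φ(d) elements of each order d | m, and none otherwise.
3 | 12, and φ(3) = 3 − 1 = 2.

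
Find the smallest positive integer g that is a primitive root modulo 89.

3

φ(89) = 89 − 1 = 88 = 2^3 · 11.
Test candidates g = 2, 3, … against the prime factors q ∈ {2, 11} of φ(89): g is a generator iff g^(88/q) ≢ 1 for every such q.
g = 2: 2^44 ≡ 1 — hits 1, so not a primitive root.
g = 3: 3^44 ≡ 88; 3^8 ≡ 64 — none is 1, so 3 is a primitive root.
So 3 is the smallest generator of (Z/89Z)^×.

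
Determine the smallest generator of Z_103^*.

φ(103) = 103 − 1 = 102 = 2 · 3 · 17.
Test candidates g = 2, 3, … against the prime factors q ∈ {2, 3, 17} of φ(103): g is a generator iff g^(102/q) ≢ 1 for every such q.
g = 2: 2^51 ≡ 1 — hits 1, so not a primitive root.
g = 3: 3^51 ≡ 102; 3^34 ≡ 1 — hits 1, so not a primitive root.
g = 4: 4^51 ≡ 1 — hits 1, so not a primitive root.
g = 5: 5^51 ≡ 102; 5^34 ≡ 56; 5^6 ≡ 72 — none is 1, so 5 is a primitive root.
Hence the least primitive root of 103 is 5.

5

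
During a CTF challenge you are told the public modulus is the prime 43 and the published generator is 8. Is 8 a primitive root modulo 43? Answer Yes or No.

No

φ(43) = 43 − 1 = 42 = 2 · 3 · 7.
Test 8^(42/q) mod 43 for each prime factor q of 42:
8^21 ≡ 42 (mod 43)  [q = 2: ≢ 1 ✓]
8^14 ≡ 1 (mod 43)  [q = 3: ≡ 1 ✗]
8^6 ≡ 16 (mod 43)  [q = 7: ≢ 1 ✓]
Since 8^14 ≡ 1, the order of 8 divides 14 < 42, so 8 is not a primitive root.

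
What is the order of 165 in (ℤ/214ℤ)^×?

Since 165 ∈ (Z/214Z)^×, its order divides φ(214) = φ(2)·φ(107) = 1·106 = 106 = 2 · 53.
Divisors of 106: 1, 2, 53, 106.
Compute 165^d (mod 214) for the divisors d until we hit 1:
165^1 ≡ 165 (mod 214)
165^2 ≡ 47 (mod 214)
165^53 ≡ 213 (mod 214)
165^106 ≡ 1 (mod 214) ✓
So ord_214(165) = 106.

106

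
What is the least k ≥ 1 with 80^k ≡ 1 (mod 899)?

210

The order of 80 must divide φ(899) = φ(29·31) = (29−1)·(31−1) = 28·30 = 840 = 2^3 · 3 · 5 · 7.
Divisors of 840: 1, 2, 3, 4, 5, 6, 7, 8, 10, 12, 14, 15, 20, 21, 24, 28, 30, 35, 40, 42, 56, 60, 70, 84, 105, 120, 140, 168, 210, 280, 420, 840.
Evaluate successive powers at the divisors of 840:
80^1 ≡ 80
80^2 ≡ 107
80^3 ≡ 469
80^4 ≡ 661
80^5 ≡ 738
80^6 ≡ 605
80^7 ≡ 753
80^8 ≡ 7
80^10 ≡ 749
80^12 ≡ 132
80^14 ≡ 639
80^15 ≡ 776
80^20 ≡ 25
80^21 ≡ 202
80^24 ≡ 343
80^28 ≡ 175
80^30 ≡ 745
80^35 ≡ 521
80^40 ≡ 625
80^42 ≡ 349
80^56 ≡ 59
80^60 ≡ 342
80^70 ≡ 842
80^84 ≡ 436
80^105 ≡ 869
80^120 ≡ 94
80^140 ≡ 552
80^168 ≡ 407
80^210 ≡ 1
So ord_899(80) = 210.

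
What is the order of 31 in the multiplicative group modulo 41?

10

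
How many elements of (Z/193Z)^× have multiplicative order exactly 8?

φ(193) = 193 − 1 = 192 = 2^6 · 3.
(Z/193Z)^× is cyclic (|G| = 192); a cyclic group of order m has exactly φ(d) elements of each order d | m, and none otherwise.
8 = 2^3 divides 192, and φ(8) = 4.

4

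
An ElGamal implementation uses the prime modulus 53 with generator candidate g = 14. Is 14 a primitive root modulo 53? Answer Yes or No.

Yes

φ(53) = 53 − 1 = 52 = 2^2 · 13.
It suffices to check that the order of 14 is not a proper divisor of 52: compute 14^(52/q) for q ∈ {2, 13}.
14^26 ≡ 52 (mod 53)  [q = 2: ≢ 1 ✓]
14^4 ≡ 44 (mod 53)  [q = 13: ≢ 1 ✓]
Every test exponent gives a nontrivial residue, hence 14 generates the full group.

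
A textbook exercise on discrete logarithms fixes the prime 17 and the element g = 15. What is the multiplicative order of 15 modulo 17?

The order of 15 must divide φ(17) = 17 − 1 = 16 = 2^4.
Divisors of 16: 1, 2, 4, 8, 16.
Test each divisor d:
15^1 ≡ 15
15^2 ≡ 4
15^4 ≡ 16
15^8 ≡ 1
So ord_17(15) = 8.

8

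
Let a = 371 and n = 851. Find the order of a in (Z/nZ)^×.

11

Since 371 ∈ (Z/851Z)^×, its order divides φ(851) = φ(23·37) = (23−1)·(37−1) = 22·36 = 792 = 2^3 · 3^2 · 11.
Divisors of 792: 1, 2, 3, 4, 6, 8, 9, 11, 12, 18, 22, 24, 33, 36, 44, 66, 72, 88, 99, 132, 198, 264, 396, 792.
Check 371^d mod 851 for each divisor in increasing order:
371^1 ≡ 371 (mod 851)
371^2 ≡ 630 (mod 851)
371^3 ≡ 556 (mod 851)
371^4 ≡ 334 (mod 851)
371^6 ≡ 223 (mod 851)
371^8 ≡ 75 (mod 851)
371^9 ≡ 593 (mod 851)
371^11 ≡ 1 (mod 851) ✓
So ord_851(371) = 11.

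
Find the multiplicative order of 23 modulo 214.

Since 23 ∈ (Z/214Z)^×, its order divides φ(214) = φ(2)·φ(107) = 1·106 = 106 = 2 · 53.
Divisors of 106: 1, 2, 53, 106.
Check 23^d mod 214 for each divisor in increasing order:
23^1 ≡ 23
23^2 ≡ 101
23^53 ≡ 1
So ord_214(23) = 53.

53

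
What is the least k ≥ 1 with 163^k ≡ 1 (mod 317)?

316

Since 163 ∈ (Z/317Z)^×, its order divides φ(317) = 317 − 1 = 316 = 2^2 · 79.
Divisors of 316: 1, 2, 4, 79, 158, 316.
Check 163^d mod 317 for each divisor in increasing order:
163^1 ≡ 163 (mod 317)
163^2 ≡ 258 (mod 317)
163^4 ≡ 311 (mod 317)
163^79 ≡ 203 (mod 317)
163^158 ≡ 316 (mod 317)
163^316 ≡ 1 (mod 317) ✓
The smallest such exponent is 316, so the order of 163 is 316.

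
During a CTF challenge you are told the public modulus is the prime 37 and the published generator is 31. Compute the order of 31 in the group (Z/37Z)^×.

4

The order of 31 must divide φ(37) = 37 − 1 = 36 = 2^2 · 3^2.
Divisors of 36: 1, 2, 3, 4, 6, 9, 12, 18, 36.
Check 31^d mod 37 for each divisor in increasing order:
31^1 ≡ 31
31^2 ≡ 36
31^3 ≡ 6
31^4 ≡ 1
Hence ord(31) = 4.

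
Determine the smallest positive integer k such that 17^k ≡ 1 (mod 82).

40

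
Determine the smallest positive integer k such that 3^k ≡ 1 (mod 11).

5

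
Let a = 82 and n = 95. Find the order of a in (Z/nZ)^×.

36

The order of 82 must divide φ(95) = φ(5·19) = (5−1)·(19−1) = 4·18 = 72 = 2^3 · 3^2.
Divisors of 72: 1, 2, 3, 4, 6, 8, 9, 12, 18, 24, 36, 72.
Test each divisor d:
82^1 ≡ 82
82^2 ≡ 74
82^3 ≡ 83
82^4 ≡ 61
82^6 ≡ 49
82^8 ≡ 16
82^9 ≡ 77
82^12 ≡ 26
82^18 ≡ 39
82^24 ≡ 11
82^36 ≡ 1
The smallest such exponent is 36, so the order of 82 is 36.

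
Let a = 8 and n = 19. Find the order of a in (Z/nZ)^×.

6

ord(8) | φ(19) = 19 − 1 = 18 = 2 · 3^2.
Divisors of 18: 1, 2, 3, 6, 9, 18.
Test each divisor d:
8^1 ≡ 8 (mod 19)
8^2 ≡ 7 (mod 19)
8^3 ≡ 18 (mod 19)
8^6 ≡ 1 (mod 19) ✓
The smallest such exponent is 6, so the order of 8 is 6.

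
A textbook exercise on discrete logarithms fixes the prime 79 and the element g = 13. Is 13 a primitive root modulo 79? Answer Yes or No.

φ(79) = 79 − 1 = 78 = 2 · 3 · 13.
13 is a primitive root mod 79 iff 13^(φ(79)/q) ≢ 1 for every prime q | φ(79), i.e. q ∈ {2, 3, 13}.
13^39 ≡ 1 (mod 79)  [q = 2: ≡ 1 ✗]
13^26 ≡ 23 (mod 79)  [q = 3: ≢ 1 ✓]
13^6 ≡ 67 (mod 79)  [q = 13: ≢ 1 ✓]
The check at q = 2 fails, so 13 generates a proper subgroup.

No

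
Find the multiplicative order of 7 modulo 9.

3

Since 7 ∈ (Z/9Z)^×, its order divides φ(9) = φ(3^2) = 3·(3−1) = 6 = 2 · 3.
Divisors of 6: 1, 2, 3, 6.
Compute 7^d (mod 9) for the divisors d until we hit 1:
7^1 ≡ 7
7^2 ≡ 4
7^3 ≡ 1
So ord_9(7) = 3.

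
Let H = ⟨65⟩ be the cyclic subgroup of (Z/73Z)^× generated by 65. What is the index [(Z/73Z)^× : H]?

12

By Lagrange's theorem, ord_73(65) divides φ(73) = 73 − 1 = 72 = 2^3 · 3^2.
Divisors of 72: 1, 2, 3, 4, 6, 8, 9, 12, 18, 24, 36, 72.
Test each divisor d:
65^1 ≡ 65 (mod 73)
65^2 ≡ 64 (mod 73)
65^3 ≡ 72 (mod 73)
65^4 ≡ 8 (mod 73)
65^6 ≡ 1 (mod 73) ✓
The order of 65 is 6, so the subgroup it generates has 6 elements.
[(Z/73Z)^× : ⟨65⟩] = 72/6 = 12.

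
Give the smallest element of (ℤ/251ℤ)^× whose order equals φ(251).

6

φ(251) = 251 − 1 = 250 = 2 · 5^3.
g is a primitive root iff g^(250/q) ≢ 1 (mod 251) for each prime q ∈ {2, 5}.
g = 2: 2^125 ≡ 250; 2^50 ≡ 1 — hits 1, so not a primitive root.
g = 3: 3^125 ≡ 1 — hits 1, so not a primitive root.
g = 4: 4^125 ≡ 1 — hits 1, so not a primitive root.
g = 5: 5^125 ≡ 1 — hits 1, so not a primitive root.
g = 6: 6^125 ≡ 250; 6^50 ≡ 219 — none is 1, so 6 is a primitive root.
Hence the least primitive root of 251 is 6.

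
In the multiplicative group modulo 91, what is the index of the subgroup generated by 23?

12

The order of 23 must divide φ(91) = φ(7·13) = (7−1)·(13−1) = 6·12 = 72 = 2^3 · 3^2.
Divisors of 72: 1, 2, 3, 4, 6, 8, 9, 12, 18, 24, 36, 72.
Test each divisor d:
23^1 ≡ 23
23^2 ≡ 74
23^3 ≡ 64
23^4 ≡ 16
23^6 ≡ 1
Thus |⟨23⟩| = ord(23) = 6.
Index = |(Z/91Z)^×| / |⟨23⟩| = 72 / 6 = 12.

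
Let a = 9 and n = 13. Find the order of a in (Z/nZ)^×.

3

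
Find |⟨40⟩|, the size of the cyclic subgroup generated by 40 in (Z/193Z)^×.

Since 40 ∈ (Z/193Z)^×, its order divides φ(193) = 193 − 1 = 192 = 2^6 · 3.
Divisors of 192: 1, 2, 3, 4, 6, 8, 12, 16, 24, 32, 48, 64, 96, 192.
Test each divisor d:
40^1 ≡ 40 (mod 193)
40^2 ≡ 56 (mod 193)
40^3 ≡ 117 (mod 193)
40^4 ≡ 48 (mod 193)
40^6 ≡ 179 (mod 193)
40^8 ≡ 181 (mod 193)
40^12 ≡ 3 (mod 193)
40^16 ≡ 144 (mod 193)
40^24 ≡ 9 (mod 193)
40^32 ≡ 85 (mod 193)
40^48 ≡ 81 (mod 193)
40^64 ≡ 84 (mod 193)
40^96 ≡ 192 (mod 193)
40^192 ≡ 1 (mod 193) ✓
Hence ord(40) = 192.

192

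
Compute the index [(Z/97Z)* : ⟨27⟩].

6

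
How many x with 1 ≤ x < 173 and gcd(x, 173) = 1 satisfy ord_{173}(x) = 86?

φ(173) = 173 − 1 = 172 = 2^2 · 43.
(Z/173Z)^× is cyclic (|G| = 172); a cyclic group of order m has exactly φ(d) elements of each order d | m, and none otherwise.
86 = 2 · 43 divides 172, and φ(86) = 42.

42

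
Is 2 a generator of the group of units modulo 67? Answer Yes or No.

φ(67) = 67 − 1 = 66 = 2 · 3 · 11.
Test 2^(66/q) mod 67 for each prime factor q of 66:
2^33 ≡ 66 (mod 67)  [q = 2: ≢ 1 ✓]
2^22 ≡ 37 (mod 67)  [q = 3: ≢ 1 ✓]
2^6 ≡ 64 (mod 67)  [q = 11: ≢ 1 ✓]
All checks pass, so 2 has order 66 and is a primitive root modulo 67.

Yes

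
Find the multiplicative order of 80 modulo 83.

82

ord(80) | φ(83) = 83 − 1 = 82 = 2 · 41.
Divisors of 82: 1, 2, 41, 82.
Check 80^d mod 83 for each divisor in increasing order:
80^1 ≡ 80
80^2 ≡ 9
80^41 ≡ 82
80^82 ≡ 1
Hence ord(80) = 82.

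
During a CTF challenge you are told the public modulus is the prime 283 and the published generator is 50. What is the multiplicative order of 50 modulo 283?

By Lagrange's theorem, ord_283(50) divides φ(283) = 283 − 1 = 282 = 2 · 3 · 47.
Divisors of 282: 1, 2, 3, 6, 47, 94, 141, 282.
Check 50^d mod 283 for each divisor in increasing order:
50^1 ≡ 50 (mod 283)
50^2 ≡ 236 (mod 283)
50^3 ≡ 197 (mod 283)
50^6 ≡ 38 (mod 283)
50^47 ≡ 239 (mod 283)
50^94 ≡ 238 (mod 283)
50^141 ≡ 282 (mod 283)
50^282 ≡ 1 (mod 283) ✓
Hence ord(50) = 282.

282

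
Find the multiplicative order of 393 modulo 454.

113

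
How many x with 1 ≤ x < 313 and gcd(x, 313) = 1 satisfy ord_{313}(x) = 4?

φ(313) = 313 − 1 = 312 = 2^3 · 3 · 13.
Since (Z/313Z)^× is cyclic of order 312, the number of elements of order d is φ(d) when d | 312 and 0 otherwise.
4 = 2^2 divides 312, and φ(4) = 2.

2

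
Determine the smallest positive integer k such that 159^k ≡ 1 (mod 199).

66

Since 159 ∈ (Z/199Z)^×, its order divides φ(199) = 199 − 1 = 198 = 2 · 3^2 · 11.
Divisors of 198: 1, 2, 3, 6, 9, 11, 18, 22, 33, 66, 99, 198.
Compute 159^d (mod 199) for the divisors d until we hit 1:
159^1 ≡ 159
159^2 ≡ 8
159^3 ≡ 78
159^6 ≡ 114
159^9 ≡ 136
159^11 ≡ 93
159^18 ≡ 188
159^22 ≡ 92
159^33 ≡ 198
159^66 ≡ 1
Hence ord(159) = 66.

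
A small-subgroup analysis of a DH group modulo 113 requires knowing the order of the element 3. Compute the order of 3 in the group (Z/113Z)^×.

112

By Lagrange's theorem, ord_113(3) divides φ(113) = 113 − 1 = 112 = 2^4 · 7.
Divisors of 112: 1, 2, 4, 7, 8, 14, 16, 28, 56, 112.
Compute 3^d (mod 113) for the divisors d until we hit 1:
3^1 ≡ 3
3^2 ≡ 9
3^4 ≡ 81
3^7 ≡ 40
3^8 ≡ 7
3^14 ≡ 18
3^16 ≡ 49
3^28 ≡ 98
3^56 ≡ 112
3^112 ≡ 1
Therefore the multiplicative order of 3 modulo 113 is 112.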